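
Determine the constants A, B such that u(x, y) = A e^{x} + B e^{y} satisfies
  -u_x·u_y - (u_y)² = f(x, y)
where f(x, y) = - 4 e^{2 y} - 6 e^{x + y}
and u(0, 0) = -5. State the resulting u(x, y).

Answer: u(x, y) = - 3 e^{x} - 2 e^{y}

Derivation:
Substitute the ansatz u = A e^{x} + B e^{y} into the left-hand side.
Derivatives of the ansatz:
  u_x = A e^{x}
  u_y = B e^{y}
Term by term:
  -u_x·u_y = - A B e^{x} e^{y}
  -(u_y)² = - B^{2} e^{2 y}
So the left-hand side equals
  - A B e^{x} e^{y} - B^{2} e^{2 y}
This must equal f(x, y) identically; expanded, f = - 6 e^{x} e^{y} - 4 e^{2 y}.
Matching coefficients of the independent functions:
  [e^{x} e^{y}]:  - A B = -6
  [e^{2 y}]:  - B^{2} = -4
These equations allow (A, B) = (-3, -2) or (3, 2).
Impose the point condition(s):
  u(0, 0) = -5  ⟹  A + B = -5
Only A = -3, B = -2 satisfies everything.
Hence u(x, y) = - 3 e^{x} - 2 e^{y}.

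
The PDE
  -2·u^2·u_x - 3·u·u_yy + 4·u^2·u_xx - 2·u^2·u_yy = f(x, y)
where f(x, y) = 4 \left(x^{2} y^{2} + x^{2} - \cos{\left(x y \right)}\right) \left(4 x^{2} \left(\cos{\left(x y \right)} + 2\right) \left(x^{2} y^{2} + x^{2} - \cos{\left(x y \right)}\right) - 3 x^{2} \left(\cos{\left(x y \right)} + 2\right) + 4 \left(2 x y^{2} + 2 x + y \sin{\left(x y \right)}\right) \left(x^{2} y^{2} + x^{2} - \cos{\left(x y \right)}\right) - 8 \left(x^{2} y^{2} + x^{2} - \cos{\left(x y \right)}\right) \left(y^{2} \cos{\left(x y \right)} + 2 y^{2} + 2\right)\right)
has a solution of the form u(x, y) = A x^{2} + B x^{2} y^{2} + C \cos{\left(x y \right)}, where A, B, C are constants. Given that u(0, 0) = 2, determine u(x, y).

Substitute the ansatz u = A x^{2} + B x^{2} y^{2} + C \cos{\left(x y \right)} into the left-hand side.
Derivatives of the ansatz:
  u_x = 2 A x + 2 B x y^{2} - C y \sin{\left(x y \right)}
  u_yy = 2 B x^{2} - C x^{2} \cos{\left(x y \right)}
  u_xx = 2 A + 2 B y^{2} - C y^{2} \cos{\left(x y \right)}
Term by term:
  -2·u^2·u_x = - 4 A^{3} x^{5} - 12 A^{2} B x^{5} y^{2} + 2 A^{2} C x^{4} y \sin{\left(x y \right)} - 8 A^{2} C x^{3} \cos{\left(x y \right)} - 12 A B^{2} x^{5} y^{4} + 4 A B C x^{4} y^{3} \sin{\left(x y \right)} - 16 A B C x^{3} y^{2} \cos{\left(x y \right)} + 4 A C^{2} x^{2} y \sin{\left(x y \right)} \cos{\left(x y \right)} - 4 A C^{2} x \cos^{2}{\left(x y \right)} - 4 B^{3} x^{5} y^{6} + 2 B^{2} C x^{4} y^{5} \sin{\left(x y \right)} - 8 B^{2} C x^{3} y^{4} \cos{\left(x y \right)} + 4 B C^{2} x^{2} y^{3} \sin{\left(x y \right)} \cos{\left(x y \right)} - 4 B C^{2} x y^{2} \cos^{2}{\left(x y \right)} + 2 C^{3} y \sin{\left(x y \right)} \cos^{2}{\left(x y \right)}
  -3·u·u_yy = - 6 A B x^{4} + 3 A C x^{4} \cos{\left(x y \right)} - 6 B^{2} x^{4} y^{2} + 3 B C x^{4} y^{2} \cos{\left(x y \right)} - 6 B C x^{2} \cos{\left(x y \right)} + 3 C^{2} x^{2} \cos^{2}{\left(x y \right)}
  4·u^2·u_xx = 8 A^{3} x^{4} + 24 A^{2} B x^{4} y^{2} - 4 A^{2} C x^{4} y^{2} \cos{\left(x y \right)} + 16 A^{2} C x^{2} \cos{\left(x y \right)} + 24 A B^{2} x^{4} y^{4} - 8 A B C x^{4} y^{4} \cos{\left(x y \right)} + 32 A B C x^{2} y^{2} \cos{\left(x y \right)} - 8 A C^{2} x^{2} y^{2} \cos^{2}{\left(x y \right)} + 8 A C^{2} \cos^{2}{\left(x y \right)} + 8 B^{3} x^{4} y^{6} - 4 B^{2} C x^{4} y^{6} \cos{\left(x y \right)} + 16 B^{2} C x^{2} y^{4} \cos{\left(x y \right)} - 8 B C^{2} x^{2} y^{4} \cos^{2}{\left(x y \right)} + 8 B C^{2} y^{2} \cos^{2}{\left(x y \right)} - 4 C^{3} y^{2} \cos^{3}{\left(x y \right)}
  -2·u^2·u_yy = - 4 A^{2} B x^{6} + 2 A^{2} C x^{6} \cos{\left(x y \right)} - 8 A B^{2} x^{6} y^{2} + 4 A B C x^{6} y^{2} \cos{\left(x y \right)} - 8 A B C x^{4} \cos{\left(x y \right)} + 4 A C^{2} x^{4} \cos^{2}{\left(x y \right)} - 4 B^{3} x^{6} y^{4} + 2 B^{2} C x^{6} y^{4} \cos{\left(x y \right)} - 8 B^{2} C x^{4} y^{2} \cos{\left(x y \right)} + 4 B C^{2} x^{4} y^{2} \cos^{2}{\left(x y \right)} - 4 B C^{2} x^{2} \cos^{2}{\left(x y \right)} + 2 C^{3} x^{2} \cos^{3}{\left(x y \right)}
Sum these and collect like terms in the independent variables.
This must equal f(x, y) identically; expanded, f = 16 x^{6} y^{4} \cos{\left(x y \right)} + 32 x^{6} y^{4} + 32 x^{6} y^{2} \cos{\left(x y \right)} + 64 x^{6} y^{2} + 16 x^{6} \cos{\left(x y \right)} + 32 x^{6} + 32 x^{5} y^{6} + 96 x^{5} y^{4} + 96 x^{5} y^{2} + 32 x^{5} - 32 x^{4} y^{6} \cos{\left(x y \right)} - 64 x^{4} y^{6} + 16 x^{4} y^{5} \sin{\left(x y \right)} - 64 x^{4} y^{4} \cos{\left(x y \right)} - 192 x^{4} y^{4} + 32 x^{4} y^{3} \sin{\left(x y \right)} - 32 x^{4} y^{2} \cos^{2}{\left(x y \right)} - 108 x^{4} y^{2} \cos{\left(x y \right)} - 216 x^{4} y^{2} + 16 x^{4} y \sin{\left(x y \right)} - 32 x^{4} \cos^{2}{\left(x y \right)} - 76 x^{4} \cos{\left(x y \right)} - 88 x^{4} - 64 x^{3} y^{4} \cos{\left(x y \right)} - 128 x^{3} y^{2} \cos{\left(x y \right)} - 64 x^{3} \cos{\left(x y \right)} + 64 x^{2} y^{4} \cos^{2}{\left(x y \right)} + 128 x^{2} y^{4} \cos{\left(x y \right)} - 32 x^{2} y^{3} \sin{\left(x y \right)} \cos{\left(x y \right)} + 64 x^{2} y^{2} \cos^{2}{\left(x y \right)} + 256 x^{2} y^{2} \cos{\left(x y \right)} - 32 x^{2} y \sin{\left(x y \right)} \cos{\left(x y \right)} + 16 x^{2} \cos^{3}{\left(x y \right)} + 44 x^{2} \cos^{2}{\left(x y \right)} + 152 x^{2} \cos{\left(x y \right)} + 32 x y^{2} \cos^{2}{\left(x y \right)} + 32 x \cos^{2}{\left(x y \right)} - 32 y^{2} \cos^{3}{\left(x y \right)} - 64 y^{2} \cos^{2}{\left(x y \right)} + 16 y \sin{\left(x y \right)} \cos^{2}{\left(x y \right)} - 64 \cos^{2}{\left(x y \right)}.
Matching coefficients of the independent functions:
(each divided by its leading coefficient; functions giving the same equation are listed together)
  [x^{4}]:  A^{3} - \frac{3 A B}{4} + 11 = 0
  [x^{5}]:  A^{3} + 8 = 0
  [x^{6}, x^{5} y^{2}]:  A^{2} B + 8 = 0
  [x \cos^{2}{\left(x y \right)}, x^{4} \cos^{2}{\left(x y \right)}, x^{2} y^{2} \cos^{2}{\left(x y \right)}, …]:  A C^{2} + 8 = 0
  [x^{2} \cos{\left(x y \right)}]:  A^{2} C - \frac{3 B C}{8} - \frac{19}{2} = 0
  [x^{2} \cos^{2}{\left(x y \right)}]:  B C^{2} - \frac{3 C^{2}}{4} + 11 = 0
  [x^{2} \cos^{3}{\left(x y \right)}, y^{2} \cos^{3}{\left(x y \right)}, y \sin{\left(x y \right)} \cos^{2}{\left(x y \right)}]:  C^{3} - 8 = 0
  [x^{3} \cos{\left(x y \right)}, x^{6} \cos{\left(x y \right)}, x^{4} y \sin{\left(x y \right)}]:  A^{2} C - 8 = 0
  [x^{4} y^{2}]:  A^{2} B - \frac{B^{2}}{4} + 9 = 0
  [x^{4} y^{4}, x^{5} y^{4}, x^{6} y^{2}]:  A B^{2} + 8 = 0
  [x^{4} y^{6}, x^{5} y^{6}, x^{6} y^{4}]:  B^{3} + 8 = 0
  [x^{4} \cos{\left(x y \right)}]:  A B C - \frac{3 A C}{8} - \frac{19}{2} = 0
  [y^{2} \cos^{2}{\left(x y \right)}, x y^{2} \cos^{2}{\left(x y \right)}, x^{2} y^{4} \cos^{2}{\left(x y \right)}, …]:  B C^{2} + 8 = 0
  [x^{2} y^{2} \cos{\left(x y \right)}, x^{3} y^{2} \cos{\left(x y \right)}, x^{4} y^{3} \sin{\left(x y \right)}, …]:  A B C - 8 = 0
  [x^{2} y^{4} \cos{\left(x y \right)}, x^{3} y^{4} \cos{\left(x y \right)}, x^{4} y^{5} \sin{\left(x y \right)}, …]:  B^{2} C - 8 = 0
  [x^{4} y^{2} \cos{\left(x y \right)}]:  A^{2} C + 2 B^{2} C - \frac{3 B C}{4} - 27 = 0
Solving: A = -2, B = -2, C = 2.
Check against the point condition:
  u(0, 0) = 2  ⟹  C = 2  ✓
Hence u(x, y) = - 2 x^{2} y^{2} - 2 x^{2} + 2 \cos{\left(x y \right)}.

Answer: u(x, y) = - 2 x^{2} y^{2} - 2 x^{2} + 2 \cos{\left(x y \right)}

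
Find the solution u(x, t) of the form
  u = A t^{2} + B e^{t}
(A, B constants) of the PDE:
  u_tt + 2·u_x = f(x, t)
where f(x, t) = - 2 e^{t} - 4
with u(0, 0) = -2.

Substitute the ansatz u = A t^{2} + B e^{t} into the left-hand side.
Derivatives of the ansatz:
  u_tt = 2 A + B e^{t}
  u_x = 0
Term by term:
  u_tt = 2 A + B e^{t}
  2·u_x = 0
So the left-hand side equals
  2 A + B e^{t}
This must equal f(x, t) = - 2 e^{t} - 4 identically.
Matching coefficients of the independent functions:
  [constant term]:  2 A = -4
  [e^{t}]:  B = -2
Solving: A = -2, B = -2.
Check against the point condition:
  u(0, 0) = -2  ⟹  B = -2  ✓
Hence u(x, t) = - 2 t^{2} - 2 e^{t}.

Answer: u(x, t) = - 2 t^{2} - 2 e^{t}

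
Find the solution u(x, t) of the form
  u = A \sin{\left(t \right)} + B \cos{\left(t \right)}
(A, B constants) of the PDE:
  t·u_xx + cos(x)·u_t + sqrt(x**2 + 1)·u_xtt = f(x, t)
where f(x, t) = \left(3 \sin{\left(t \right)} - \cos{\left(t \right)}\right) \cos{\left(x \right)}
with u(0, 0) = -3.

Answer: u(x, t) = - \sin{\left(t \right)} - 3 \cos{\left(t \right)}

Derivation:
Substitute the ansatz u = A \sin{\left(t \right)} + B \cos{\left(t \right)} into the left-hand side.
Derivatives of the ansatz:
  u_xx = 0
  u_t = A \cos{\left(t \right)} - B \sin{\left(t \right)}
  u_xtt = 0
Term by term:
  t·u_xx = 0
  cos(x)·u_t = A \cos{\left(t \right)} \cos{\left(x \right)} - B \sin{\left(t \right)} \cos{\left(x \right)}
  sqrt(x**2 + 1)·u_xtt = 0
So the left-hand side equals
  A \cos{\left(t \right)} \cos{\left(x \right)} - B \sin{\left(t \right)} \cos{\left(x \right)}
This must equal f(x, t) identically; expanded, f = 3 \sin{\left(t \right)} \cos{\left(x \right)} - \cos{\left(t \right)} \cos{\left(x \right)}.
Matching coefficients of the independent functions:
  [\sin{\left(t \right)} \cos{\left(x \right)}]:  - B = 3
  [\cos{\left(t \right)} \cos{\left(x \right)}]:  A = -1
Solving: A = -1, B = -3.
Check against the point condition:
  u(0, 0) = -3  ⟹  B = -3  ✓
Hence u(x, t) = - \sin{\left(t \right)} - 3 \cos{\left(t \right)}.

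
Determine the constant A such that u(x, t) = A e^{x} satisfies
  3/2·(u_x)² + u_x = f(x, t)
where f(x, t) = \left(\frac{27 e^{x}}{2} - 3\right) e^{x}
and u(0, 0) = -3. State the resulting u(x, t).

Answer: u(x, t) = - 3 e^{x}

Derivation:
Substitute the ansatz u = A e^{x} into the left-hand side.
Derivatives of the ansatz:
  u_x = A e^{x}
Term by term:
  3/2·(u_x)² = \frac{3 A^{2} e^{2 x}}{2}
  u_x = A e^{x}
So the left-hand side equals
  \frac{3 A^{2} e^{2 x}}{2} + A e^{x}
This must equal f(x, t) = \left(\frac{27 e^{x}}{2} - 3\right) e^{x} identically.
Matching coefficients of the independent functions:
  [e^{x}]:  A = -3
  [e^{2 x}]:  \frac{3 A^{2}}{2} = \frac{27}{2}
Solving: A = -3.
Check against the point condition:
  u(0, 0) = -3  ⟹  A = -3  ✓
Hence u(x, t) = - 3 e^{x}.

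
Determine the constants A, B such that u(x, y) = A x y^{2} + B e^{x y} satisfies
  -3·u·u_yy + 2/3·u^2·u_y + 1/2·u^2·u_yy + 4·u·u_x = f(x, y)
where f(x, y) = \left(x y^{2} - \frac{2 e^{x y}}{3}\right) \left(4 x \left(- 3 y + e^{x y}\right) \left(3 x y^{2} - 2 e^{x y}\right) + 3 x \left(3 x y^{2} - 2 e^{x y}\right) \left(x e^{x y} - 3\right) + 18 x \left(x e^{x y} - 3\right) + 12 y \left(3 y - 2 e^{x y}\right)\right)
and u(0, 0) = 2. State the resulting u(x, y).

Substitute the ansatz u = A x y^{2} + B e^{x y} into the left-hand side.
Derivatives of the ansatz:
  u_yy = 2 A x + B x^{2} e^{x y}
  u_y = 2 A x y + B x e^{x y}
  u_x = A y^{2} + B y e^{x y}
Term by term:
  -3·u·u_yy = - 6 A^{2} x^{2} y^{2} - 3 A B x^{3} y^{2} e^{x y} - 6 A B x e^{x y} - 3 B^{2} x^{2} e^{2 x y}
  2/3·u^2·u_y = \frac{4 A^{3} x^{3} y^{5}}{3} + \frac{2 A^{2} B x^{3} y^{4} e^{x y}}{3} + \frac{8 A^{2} B x^{2} y^{3} e^{x y}}{3} + \frac{4 A B^{2} x^{2} y^{2} e^{2 x y}}{3} + \frac{4 A B^{2} x y e^{2 x y}}{3} + \frac{2 B^{3} x e^{3 x y}}{3}
  1/2·u^2·u_yy = A^{3} x^{3} y^{4} + \frac{A^{2} B x^{4} y^{4} e^{x y}}{2} + 2 A^{2} B x^{2} y^{2} e^{x y} + A B^{2} x^{3} y^{2} e^{2 x y} + A B^{2} x e^{2 x y} + \frac{B^{3} x^{2} e^{3 x y}}{2}
  4·u·u_x = 4 A^{2} x y^{4} + 4 A B x y^{3} e^{x y} + 4 A B y^{2} e^{x y} + 4 B^{2} y e^{2 x y}
So the left-hand side equals
  \frac{4 A^{3} x^{3} y^{5}}{3} + A^{3} x^{3} y^{4} + \frac{A^{2} B x^{4} y^{4} e^{x y}}{2} + \frac{2 A^{2} B x^{3} y^{4} e^{x y}}{3} + \frac{8 A^{2} B x^{2} y^{3} e^{x y}}{3} + 2 A^{2} B x^{2} y^{2} e^{x y} - 6 A^{2} x^{2} y^{2} + 4 A^{2} x y^{4} + A B^{2} x^{3} y^{2} e^{2 x y} + \frac{4 A B^{2} x^{2} y^{2} e^{2 x y}}{3} + \frac{4 A B^{2} x y e^{2 x y}}{3} + A B^{2} x e^{2 x y} - 3 A B x^{3} y^{2} e^{x y} + 4 A B x y^{3} e^{x y} - 6 A B x e^{x y} + 4 A B y^{2} e^{x y} + \frac{B^{3} x^{2} e^{3 x y}}{2} + \frac{2 B^{3} x e^{3 x y}}{3} - 3 B^{2} x^{2} e^{2 x y} + 4 B^{2} y e^{2 x y}
This must equal f(x, y) identically; expanded, f = 9 x^{4} y^{4} e^{x y} - 36 x^{3} y^{5} + 12 x^{3} y^{4} e^{x y} - 27 x^{3} y^{4} - 12 x^{3} y^{2} e^{2 x y} + 18 x^{3} y^{2} e^{x y} + 48 x^{2} y^{3} e^{x y} - 16 x^{2} y^{2} e^{2 x y} + 36 x^{2} y^{2} e^{x y} - 54 x^{2} y^{2} + 4 x^{2} e^{3 x y} - 12 x^{2} e^{2 x y} + 36 x y^{4} - 24 x y^{3} e^{x y} - 16 x y e^{2 x y} + \frac{16 x e^{3 x y}}{3} - 12 x e^{2 x y} + 36 x e^{x y} - 24 y^{2} e^{x y} + 16 y e^{2 x y}.
Matching coefficients of the independent functions:
(each divided by its leading coefficient; functions giving the same equation are listed together)
  [x y^{4}, x^{2} y^{2}]:  A^{2} - 9 = 0
  [x e^{x y}, y^{2} e^{x y}, x y^{3} e^{x y}, …]:  A B + 6 = 0
  [x e^{2 x y}, x y e^{2 x y}, x^{2} y^{2} e^{2 x y}, …]:  A B^{2} + 12 = 0
  [x e^{3 x y}, x^{2} e^{3 x y}]:  B^{3} - 8 = 0
  [x^{2} e^{2 x y}, y e^{2 x y}]:  B^{2} - 4 = 0
  [x^{3} y^{4}, x^{3} y^{5}]:  A^{3} + 27 = 0
  [x^{2} y^{2} e^{x y}, x^{2} y^{3} e^{x y}, x^{3} y^{4} e^{x y}, …]:  A^{2} B - 18 = 0
Solving: A = -3, B = 2.
Check against the point condition:
  u(0, 0) = 2  ⟹  B = 2  ✓
Hence u(x, y) = - 3 x y^{2} + 2 e^{x y}.

Answer: u(x, y) = - 3 x y^{2} + 2 e^{x y}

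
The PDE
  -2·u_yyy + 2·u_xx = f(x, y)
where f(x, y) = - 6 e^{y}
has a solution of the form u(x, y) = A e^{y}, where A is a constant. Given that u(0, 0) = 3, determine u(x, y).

Substitute the ansatz u = A e^{y} into the left-hand side.
Derivatives of the ansatz:
  u_yyy = A e^{y}
  u_xx = 0
Term by term:
  -2·u_yyy = - 2 A e^{y}
  2·u_xx = 0
So the left-hand side equals
  - 2 A e^{y}
This must equal f(x, y) = - 6 e^{y} identically.
Matching coefficients of the independent functions:
  [e^{y}]:  - 2 A = -6
Solving: A = 3.
Check against the point condition:
  u(0, 0) = 3  ⟹  A = 3  ✓
Hence u(x, y) = 3 e^{y}.

Answer: u(x, y) = 3 e^{y}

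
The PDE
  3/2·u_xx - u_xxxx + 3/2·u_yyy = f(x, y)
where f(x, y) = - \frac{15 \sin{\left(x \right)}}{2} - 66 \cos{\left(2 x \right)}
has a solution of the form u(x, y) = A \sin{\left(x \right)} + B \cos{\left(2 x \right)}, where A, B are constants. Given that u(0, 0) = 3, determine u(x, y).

Answer: u(x, y) = 3 \sin{\left(x \right)} + 3 \cos{\left(2 x \right)}

Derivation:
Substitute the ansatz u = A \sin{\left(x \right)} + B \cos{\left(2 x \right)} into the left-hand side.
Derivatives of the ansatz:
  u_xx = - A \sin{\left(x \right)} - 4 B \cos{\left(2 x \right)}
  u_xxxx = A \sin{\left(x \right)} + 16 B \cos{\left(2 x \right)}
  u_yyy = 0
Term by term:
  3/2·u_xx = - \frac{3 A \sin{\left(x \right)}}{2} - 6 B \cos{\left(2 x \right)}
  -u_xxxx = - A \sin{\left(x \right)} - 16 B \cos{\left(2 x \right)}
  3/2·u_yyy = 0
So the left-hand side equals
  - \frac{5 A \sin{\left(x \right)}}{2} - 22 B \cos{\left(2 x \right)}
This must equal f(x, y) = - \frac{15 \sin{\left(x \right)}}{2} - 66 \cos{\left(2 x \right)} identically.
Matching coefficients of the independent functions:
  [\sin{\left(x \right)}]:  - \frac{5 A}{2} = - \frac{15}{2}
  [\cos{\left(2 x \right)}]:  - 22 B = -66
Solving: A = 3, B = 3.
Check against the point condition:
  u(0, 0) = 3  ⟹  B = 3  ✓
Hence u(x, y) = 3 \sin{\left(x \right)} + 3 \cos{\left(2 x \right)}.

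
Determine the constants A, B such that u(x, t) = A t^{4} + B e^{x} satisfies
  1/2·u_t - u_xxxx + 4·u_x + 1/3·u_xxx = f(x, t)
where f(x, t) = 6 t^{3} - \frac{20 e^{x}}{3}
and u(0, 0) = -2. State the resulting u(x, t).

Substitute the ansatz u = A t^{4} + B e^{x} into the left-hand side.
Derivatives of the ansatz:
  u_t = 4 A t^{3}
  u_xxxx = B e^{x}
  u_x = B e^{x}
  u_xxx = B e^{x}
Term by term:
  1/2·u_t = 2 A t^{3}
  -u_xxxx = - B e^{x}
  4·u_x = 4 B e^{x}
  1/3·u_xxx = \frac{B e^{x}}{3}
So the left-hand side equals
  2 A t^{3} + \frac{10 B e^{x}}{3}
This must equal f(x, t) = 6 t^{3} - \frac{20 e^{x}}{3} identically.
Matching coefficients of the independent functions:
  [t^{3}]:  2 A = 6
  [e^{x}]:  \frac{10 B}{3} = - \frac{20}{3}
Solving: A = 3, B = -2.
Check against the point condition:
  u(0, 0) = -2  ⟹  B = -2  ✓
Hence u(x, t) = 3 t^{4} - 2 e^{x}.

Answer: u(x, t) = 3 t^{4} - 2 e^{x}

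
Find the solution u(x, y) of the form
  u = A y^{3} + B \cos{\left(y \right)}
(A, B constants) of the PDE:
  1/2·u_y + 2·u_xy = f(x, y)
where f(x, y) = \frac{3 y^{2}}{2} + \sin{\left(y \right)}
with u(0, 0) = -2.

Answer: u(x, y) = y^{3} - 2 \cos{\left(y \right)}

Derivation:
Substitute the ansatz u = A y^{3} + B \cos{\left(y \right)} into the left-hand side.
Derivatives of the ansatz:
  u_y = 3 A y^{2} - B \sin{\left(y \right)}
  u_xy = 0
Term by term:
  1/2·u_y = \frac{3 A y^{2}}{2} - \frac{B \sin{\left(y \right)}}{2}
  2·u_xy = 0
So the left-hand side equals
  \frac{3 A y^{2}}{2} - \frac{B \sin{\left(y \right)}}{2}
This must equal f(x, y) = \frac{3 y^{2}}{2} + \sin{\left(y \right)} identically.
Matching coefficients of the independent functions:
  [y^{2}]:  \frac{3 A}{2} = \frac{3}{2}
  [\sin{\left(y \right)}]:  - \frac{B}{2} = 1
Solving: A = 1, B = -2.
Check against the point condition:
  u(0, 0) = -2  ⟹  B = -2  ✓
Hence u(x, y) = y^{3} - 2 \cos{\left(y \right)}.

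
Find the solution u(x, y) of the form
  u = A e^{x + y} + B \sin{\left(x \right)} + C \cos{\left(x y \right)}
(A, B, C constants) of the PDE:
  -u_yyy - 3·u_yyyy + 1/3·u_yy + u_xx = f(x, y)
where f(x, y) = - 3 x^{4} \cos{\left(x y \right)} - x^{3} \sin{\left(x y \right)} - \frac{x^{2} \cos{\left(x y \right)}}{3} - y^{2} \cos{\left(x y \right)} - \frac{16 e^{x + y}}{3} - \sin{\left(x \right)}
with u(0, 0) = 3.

Answer: u(x, y) = 2 e^{x + y} + \sin{\left(x \right)} + \cos{\left(x y \right)}

Derivation:
Substitute the ansatz u = A e^{x + y} + B \sin{\left(x \right)} + C \cos{\left(x y \right)} into the left-hand side.
Derivatives of the ansatz:
  u_yyy = A e^{x} e^{y} + C x^{3} \sin{\left(x y \right)}
  u_yyyy = A e^{x} e^{y} + C x^{4} \cos{\left(x y \right)}
  u_yy = A e^{x} e^{y} - C x^{2} \cos{\left(x y \right)}
  u_xx = A e^{x} e^{y} - B \sin{\left(x \right)} - C y^{2} \cos{\left(x y \right)}
Term by term:
  -u_yyy = - A e^{x} e^{y} - C x^{3} \sin{\left(x y \right)}
  -3·u_yyyy = - 3 A e^{x} e^{y} - 3 C x^{4} \cos{\left(x y \right)}
  1/3·u_yy = \frac{A e^{x} e^{y}}{3} - \frac{C x^{2} \cos{\left(x y \right)}}{3}
  u_xx = A e^{x} e^{y} - B \sin{\left(x \right)} - C y^{2} \cos{\left(x y \right)}
So the left-hand side equals
  - \frac{8 A e^{x} e^{y}}{3} - B \sin{\left(x \right)} - 3 C x^{4} \cos{\left(x y \right)} - C x^{3} \sin{\left(x y \right)} - \frac{C x^{2} \cos{\left(x y \right)}}{3} - C y^{2} \cos{\left(x y \right)}
This must equal f(x, y) identically; expanded, f = - 3 x^{4} \cos{\left(x y \right)} - x^{3} \sin{\left(x y \right)} - \frac{x^{2} \cos{\left(x y \right)}}{3} - y^{2} \cos{\left(x y \right)} - \frac{16 e^{x} e^{y}}{3} - \sin{\left(x \right)}.
Matching coefficients of the independent functions:
  [x^{2} \cos{\left(x y \right)}]:  - \frac{C}{3} = - \frac{1}{3}
  [x^{3} \sin{\left(x y \right)}, y^{2} \cos{\left(x y \right)}]:  - C = -1
  [x^{4} \cos{\left(x y \right)}]:  - 3 C = -3
  [e^{x} e^{y}]:  - \frac{8 A}{3} = - \frac{16}{3}
  [\sin{\left(x \right)}]:  - B = -1
Solving: A = 2, B = 1, C = 1.
Check against the point condition:
  u(0, 0) = 3  ⟹  A + C = 3  ✓
Hence u(x, y) = 2 e^{x + y} + \sin{\left(x \right)} + \cos{\left(x y \right)}.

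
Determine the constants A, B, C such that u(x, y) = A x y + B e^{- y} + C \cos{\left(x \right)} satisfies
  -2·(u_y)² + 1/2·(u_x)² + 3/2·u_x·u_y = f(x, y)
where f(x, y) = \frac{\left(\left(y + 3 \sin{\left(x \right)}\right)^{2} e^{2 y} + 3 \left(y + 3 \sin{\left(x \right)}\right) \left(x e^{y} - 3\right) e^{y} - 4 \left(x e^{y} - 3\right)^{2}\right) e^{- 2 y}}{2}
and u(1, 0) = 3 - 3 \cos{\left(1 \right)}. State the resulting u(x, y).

Substitute the ansatz u = A x y + B e^{- y} + C \cos{\left(x \right)} into the left-hand side.
Derivatives of the ansatz:
  u_y = A x - B e^{- y}
  u_x = A y - C \sin{\left(x \right)}
Term by term:
  -2·(u_y)² = - 2 A^{2} x^{2} + 4 A B x e^{- y} - 2 B^{2} e^{- 2 y}
  1/2·(u_x)² = \frac{A^{2} y^{2}}{2} - A C y \sin{\left(x \right)} + \frac{C^{2} \sin^{2}{\left(x \right)}}{2}
  3/2·u_x·u_y = \frac{3 A^{2} x y}{2} - \frac{3 A B y e^{- y}}{2} - \frac{3 A C x \sin{\left(x \right)}}{2} + \frac{3 B C e^{- y} \sin{\left(x \right)}}{2}
So the left-hand side equals
  - 2 A^{2} x^{2} + \frac{3 A^{2} x y}{2} + \frac{A^{2} y^{2}}{2} + 4 A B x e^{- y} - \frac{3 A B y e^{- y}}{2} - \frac{3 A C x \sin{\left(x \right)}}{2} - A C y \sin{\left(x \right)} - 2 B^{2} e^{- 2 y} + \frac{3 B C e^{- y} \sin{\left(x \right)}}{2} + \frac{C^{2} \sin^{2}{\left(x \right)}}{2}
This must equal f(x, y) identically; expanded, f = - 2 x^{2} + \frac{3 x y}{2} + \frac{9 x \sin{\left(x \right)}}{2} + 12 x e^{- y} + \frac{y^{2}}{2} + 3 y \sin{\left(x \right)} - \frac{9 y e^{- y}}{2} + \frac{9 \sin^{2}{\left(x \right)}}{2} - \frac{27 e^{- y} \sin{\left(x \right)}}{2} - 18 e^{- 2 y}.
Matching coefficients of the independent functions:
  [x^{2}]:  - 2 A^{2} = -2
  [y^{2}]:  \frac{A^{2}}{2} = \frac{1}{2}
  [x y]:  \frac{3 A^{2}}{2} = \frac{3}{2}
  [x e^{- y}]:  4 A B = 12
  [x \sin{\left(x \right)}]:  - \frac{3 A C}{2} = \frac{9}{2}
  [y e^{- y}]:  - \frac{3 A B}{2} = - \frac{9}{2}
  [y \sin{\left(x \right)}]:  - A C = 3
  [e^{- y} \sin{\left(x \right)}]:  \frac{3 B C}{2} = - \frac{27}{2}
  [e^{- 2 y}]:  - 2 B^{2} = -18
  [\sin^{2}{\left(x \right)}]:  \frac{C^{2}}{2} = \frac{9}{2}
These equations allow (A, B, C) = (-1, -3, 3) or (1, 3, -3).
Impose the point condition(s):
  u(1, 0) = 3 - 3 \cos{\left(1 \right)}  ⟹  B + C \cos{\left(1 \right)} = 3 - 3 \cos{\left(1 \right)}
Only A = 1, B = 3, C = -3 satisfies everything.
Hence u(x, y) = x y - 3 \cos{\left(x \right)} + 3 e^{- y}.

Answer: u(x, y) = x y - 3 \cos{\left(x \right)} + 3 e^{- y}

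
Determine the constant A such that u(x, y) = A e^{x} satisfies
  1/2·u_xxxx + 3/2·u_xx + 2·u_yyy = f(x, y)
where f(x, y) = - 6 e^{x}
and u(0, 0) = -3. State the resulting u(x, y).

Substitute the ansatz u = A e^{x} into the left-hand side.
Derivatives of the ansatz:
  u_xxxx = A e^{x}
  u_xx = A e^{x}
  u_yyy = 0
Term by term:
  1/2·u_xxxx = \frac{A e^{x}}{2}
  3/2·u_xx = \frac{3 A e^{x}}{2}
  2·u_yyy = 0
So the left-hand side equals
  2 A e^{x}
This must equal f(x, y) = - 6 e^{x} identically.
Matching coefficients of the independent functions:
  [e^{x}]:  2 A = -6
Solving: A = -3.
Check against the point condition:
  u(0, 0) = -3  ⟹  A = -3  ✓
Hence u(x, y) = - 3 e^{x}.

Answer: u(x, y) = - 3 e^{x}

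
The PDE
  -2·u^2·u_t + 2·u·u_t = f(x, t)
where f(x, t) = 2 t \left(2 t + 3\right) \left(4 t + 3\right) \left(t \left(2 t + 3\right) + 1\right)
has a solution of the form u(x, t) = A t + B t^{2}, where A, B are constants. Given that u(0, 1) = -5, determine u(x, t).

Substitute the ansatz u = A t + B t^{2} into the left-hand side.
Derivatives of the ansatz:
  u_t = A + 2 B t
Term by term:
  -2·u^2·u_t = - 2 A^{3} t^{2} - 8 A^{2} B t^{3} - 10 A B^{2} t^{4} - 4 B^{3} t^{5}
  2·u·u_t = 2 A^{2} t + 6 A B t^{2} + 4 B^{2} t^{3}
So the left-hand side equals
  - 2 A^{3} t^{2} - 8 A^{2} B t^{3} + 2 A^{2} t - 10 A B^{2} t^{4} + 6 A B t^{2} - 4 B^{3} t^{5} + 4 B^{2} t^{3}
This must equal f(x, t) identically; expanded, f = 32 t^{5} + 120 t^{4} + 160 t^{3} + 90 t^{2} + 18 t.
Matching coefficients of the independent functions:
  [t]:  2 A^{2} = 18
  [t^{2}]:  - 2 A^{3} + 6 A B = 90
  [t^{3}]:  - 8 A^{2} B + 4 B^{2} = 160
  [t^{4}]:  - 10 A B^{2} = 120
  [t^{5}]:  - 4 B^{3} = 32
Solving: A = -3, B = -2.
Check against the point condition:
  u(0, 1) = -5  ⟹  A + B = -5  ✓
Hence u(x, t) = - 2 t^{2} - 3 t.

Answer: u(x, t) = - 2 t^{2} - 3 t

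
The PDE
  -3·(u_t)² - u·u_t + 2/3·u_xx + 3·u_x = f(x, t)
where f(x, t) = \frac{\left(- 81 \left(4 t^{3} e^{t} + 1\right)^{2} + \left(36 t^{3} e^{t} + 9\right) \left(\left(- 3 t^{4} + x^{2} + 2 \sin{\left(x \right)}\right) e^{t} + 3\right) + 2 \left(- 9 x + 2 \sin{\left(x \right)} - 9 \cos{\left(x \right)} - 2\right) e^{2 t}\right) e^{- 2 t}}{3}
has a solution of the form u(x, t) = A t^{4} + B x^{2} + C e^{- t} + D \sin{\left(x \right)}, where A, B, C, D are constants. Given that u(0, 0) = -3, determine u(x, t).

Substitute the ansatz u = A t^{4} + B x^{2} + C e^{- t} + D \sin{\left(x \right)} into the left-hand side.
Derivatives of the ansatz:
  u_t = 4 A t^{3} - C e^{- t}
  u_xx = 2 B - D \sin{\left(x \right)}
  u_x = 2 B x + D \cos{\left(x \right)}
Term by term:
  -3·(u_t)² = - 48 A^{2} t^{6} + 24 A C t^{3} e^{- t} - 3 C^{2} e^{- 2 t}
  -u·u_t = - 4 A^{2} t^{7} - 4 A B t^{3} x^{2} + A C t^{4} e^{- t} - 4 A C t^{3} e^{- t} - 4 A D t^{3} \sin{\left(x \right)} + B C x^{2} e^{- t} + C^{2} e^{- 2 t} + C D e^{- t} \sin{\left(x \right)}
  2/3·u_xx = \frac{4 B}{3} - \frac{2 D \sin{\left(x \right)}}{3}
  3·u_x = 6 B x + 3 D \cos{\left(x \right)}
So the left-hand side equals
  - 4 A^{2} t^{7} - 48 A^{2} t^{6} - 4 A B t^{3} x^{2} + A C t^{4} e^{- t} + 20 A C t^{3} e^{- t} - 4 A D t^{3} \sin{\left(x \right)} + B C x^{2} e^{- t} + 6 B x + \frac{4 B}{3} - 2 C^{2} e^{- 2 t} + C D e^{- t} \sin{\left(x \right)} - \frac{2 D \sin{\left(x \right)}}{3} + 3 D \cos{\left(x \right)}
This must equal f(x, t) identically; expanded, f = - 36 t^{7} - 432 t^{6} - 9 t^{4} e^{- t} + 12 t^{3} x^{2} + 24 t^{3} \sin{\left(x \right)} - 180 t^{3} e^{- t} + 3 x^{2} e^{- t} - 6 x + \frac{4 \sin{\left(x \right)}}{3} - 6 \cos{\left(x \right)} - \frac{4}{3} + 6 e^{- t} \sin{\left(x \right)} - 18 e^{- 2 t}.
Matching coefficients of the independent functions:
  [constant term]:  \frac{4 B}{3} = - \frac{4}{3}
  [t^{6}]:  - 48 A^{2} = -432
  [t^{7}]:  - 4 A^{2} = -36
  [x]:  6 B = -6
  [t^{3} x^{2}]:  - 4 A B = 12
  [t^{3} e^{- t}]:  20 A C = -180
  [t^{3} \sin{\left(x \right)}]:  - 4 A D = 24
  [t^{4} e^{- t}]:  A C = -9
  [x^{2} e^{- t}]:  B C = 3
  [e^{- t} \sin{\left(x \right)}]:  C D = 6
  [e^{- 2 t}]:  - 2 C^{2} = -18
  [\sin{\left(x \right)}]:  - \frac{2 D}{3} = \frac{4}{3}
  [\cos{\left(x \right)}]:  3 D = -6
Solving: A = 3, B = -1, C = -3, D = -2.
Check against the point condition:
  u(0, 0) = -3  ⟹  C = -3  ✓
Hence u(x, t) = 3 t^{4} - x^{2} - 2 \sin{\left(x \right)} - 3 e^{- t}.

Answer: u(x, t) = 3 t^{4} - x^{2} - 2 \sin{\left(x \right)} - 3 e^{- t}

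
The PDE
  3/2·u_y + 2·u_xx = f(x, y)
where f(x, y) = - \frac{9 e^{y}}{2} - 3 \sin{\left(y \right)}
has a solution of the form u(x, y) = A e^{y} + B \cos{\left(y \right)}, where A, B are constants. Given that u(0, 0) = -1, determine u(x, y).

Substitute the ansatz u = A e^{y} + B \cos{\left(y \right)} into the left-hand side.
Derivatives of the ansatz:
  u_y = A e^{y} - B \sin{\left(y \right)}
  u_xx = 0
Term by term:
  3/2·u_y = \frac{3 A e^{y}}{2} - \frac{3 B \sin{\left(y \right)}}{2}
  2·u_xx = 0
So the left-hand side equals
  \frac{3 A e^{y}}{2} - \frac{3 B \sin{\left(y \right)}}{2}
This must equal f(x, y) = - \frac{9 e^{y}}{2} - 3 \sin{\left(y \right)} identically.
Matching coefficients of the independent functions:
  [e^{y}]:  \frac{3 A}{2} = - \frac{9}{2}
  [\sin{\left(y \right)}]:  - \frac{3 B}{2} = -3
Solving: A = -3, B = 2.
Check against the point condition:
  u(0, 0) = -1  ⟹  A + B = -1  ✓
Hence u(x, y) = - 3 e^{y} + 2 \cos{\left(y \right)}.

Answer: u(x, y) = - 3 e^{y} + 2 \cos{\left(y \right)}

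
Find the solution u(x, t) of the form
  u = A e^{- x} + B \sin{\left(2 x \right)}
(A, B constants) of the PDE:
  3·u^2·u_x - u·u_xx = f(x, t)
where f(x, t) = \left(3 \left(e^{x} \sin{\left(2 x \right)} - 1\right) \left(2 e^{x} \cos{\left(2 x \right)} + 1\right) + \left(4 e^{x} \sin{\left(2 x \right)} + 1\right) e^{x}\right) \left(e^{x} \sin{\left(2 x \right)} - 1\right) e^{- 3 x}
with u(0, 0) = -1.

Substitute the ansatz u = A e^{- x} + B \sin{\left(2 x \right)} into the left-hand side.
Derivatives of the ansatz:
  u_x = - A e^{- x} + 2 B \cos{\left(2 x \right)}
  u_xx = A e^{- x} - 4 B \sin{\left(2 x \right)}
Term by term:
  3·u^2·u_x = - 3 A^{3} e^{- 3 x} - 6 A^{2} B e^{- 2 x} \sin{\left(2 x \right)} + 6 A^{2} B e^{- 2 x} \cos{\left(2 x \right)} - 3 A B^{2} e^{- x} \sin^{2}{\left(2 x \right)} + 12 A B^{2} e^{- x} \sin{\left(2 x \right)} \cos{\left(2 x \right)} + 6 B^{3} \sin^{2}{\left(2 x \right)} \cos{\left(2 x \right)}
  -u·u_xx = - A^{2} e^{- 2 x} + 3 A B e^{- x} \sin{\left(2 x \right)} + 4 B^{2} \sin^{2}{\left(2 x \right)}
So the left-hand side equals
  - 3 A^{3} e^{- 3 x} - 6 A^{2} B e^{- 2 x} \sin{\left(2 x \right)} + 6 A^{2} B e^{- 2 x} \cos{\left(2 x \right)} - A^{2} e^{- 2 x} - 3 A B^{2} e^{- x} \sin^{2}{\left(2 x \right)} + 12 A B^{2} e^{- x} \sin{\left(2 x \right)} \cos{\left(2 x \right)} + 3 A B e^{- x} \sin{\left(2 x \right)} + 6 B^{3} \sin^{2}{\left(2 x \right)} \cos{\left(2 x \right)} + 4 B^{2} \sin^{2}{\left(2 x \right)}
This must equal f(x, t) identically; expanded, f = 6 \sin^{2}{\left(2 x \right)} \cos{\left(2 x \right)} + 4 \sin^{2}{\left(2 x \right)} + 3 e^{- x} \sin^{2}{\left(2 x \right)} - 12 e^{- x} \sin{\left(2 x \right)} \cos{\left(2 x \right)} - 3 e^{- x} \sin{\left(2 x \right)} - 6 e^{- 2 x} \sin{\left(2 x \right)} + 6 e^{- 2 x} \cos{\left(2 x \right)} - e^{- 2 x} + 3 e^{- 3 x}.
Matching coefficients of the independent functions:
  [e^{- 2 x} \sin{\left(2 x \right)}]:  - 6 A^{2} B = -6
  [e^{- 2 x} \cos{\left(2 x \right)}]:  6 A^{2} B = 6
  [e^{- x} \sin{\left(2 x \right)}]:  3 A B = -3
  [e^{- x} \sin^{2}{\left(2 x \right)}]:  - 3 A B^{2} = 3
  [\sin^{2}{\left(2 x \right)} \cos{\left(2 x \right)}]:  6 B^{3} = 6
  [e^{- x} \sin{\left(2 x \right)} \cos{\left(2 x \right)}]:  12 A B^{2} = -12
  [e^{- 3 x}]:  - 3 A^{3} = 3
  [e^{- 2 x}]:  - A^{2} = -1
  [\sin^{2}{\left(2 x \right)}]:  4 B^{2} = 4
Solving: A = -1, B = 1.
Check against the point condition:
  u(0, 0) = -1  ⟹  A = -1  ✓
Hence u(x, t) = \sin{\left(2 x \right)} - e^{- x}.

Answer: u(x, t) = \sin{\left(2 x \right)} - e^{- x}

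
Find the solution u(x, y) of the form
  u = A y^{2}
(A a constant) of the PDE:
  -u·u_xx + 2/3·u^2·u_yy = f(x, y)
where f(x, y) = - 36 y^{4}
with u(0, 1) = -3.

Substitute the ansatz u = A y^{2} into the left-hand side.
Derivatives of the ansatz:
  u_xx = 0
  u_yy = 2 A
Term by term:
  -u·u_xx = 0
  2/3·u^2·u_yy = \frac{4 A^{3} y^{4}}{3}
So the left-hand side equals
  \frac{4 A^{3} y^{4}}{3}
This must equal f(x, y) = - 36 y^{4} identically.
Matching coefficients of the independent functions:
  [y^{4}]:  \frac{4 A^{3}}{3} = -36
Solving: A = -3.
Check against the point condition:
  u(0, 1) = -3  ⟹  A = -3  ✓
Hence u(x, y) = - 3 y^{2}.

Answer: u(x, y) = - 3 y^{2}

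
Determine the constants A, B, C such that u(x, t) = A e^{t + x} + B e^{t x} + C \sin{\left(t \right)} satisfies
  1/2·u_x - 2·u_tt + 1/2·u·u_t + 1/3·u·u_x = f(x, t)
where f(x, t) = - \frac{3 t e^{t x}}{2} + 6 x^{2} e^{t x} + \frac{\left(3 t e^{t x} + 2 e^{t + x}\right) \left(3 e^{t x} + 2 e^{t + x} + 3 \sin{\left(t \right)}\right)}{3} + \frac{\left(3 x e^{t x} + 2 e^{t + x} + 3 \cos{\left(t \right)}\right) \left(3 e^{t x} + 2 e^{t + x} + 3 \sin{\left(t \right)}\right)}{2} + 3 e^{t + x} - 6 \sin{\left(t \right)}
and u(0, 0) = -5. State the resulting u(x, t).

Answer: u(x, t) = - 3 e^{t x} - 2 e^{t + x} - 3 \sin{\left(t \right)}

Derivation:
Substitute the ansatz u = A e^{t + x} + B e^{t x} + C \sin{\left(t \right)} into the left-hand side.
Derivatives of the ansatz:
  u_x = A e^{t} e^{x} + B t e^{t x}
  u_tt = A e^{t} e^{x} + B x^{2} e^{t x} - C \sin{\left(t \right)}
  u_t = A e^{t} e^{x} + B x e^{t x} + C \cos{\left(t \right)}
Term by term:
  1/2·u_x = \frac{A e^{t} e^{x}}{2} + \frac{B t e^{t x}}{2}
  -2·u_tt = - 2 A e^{t} e^{x} - 2 B x^{2} e^{t x} + 2 C \sin{\left(t \right)}
  1/2·u·u_t = \frac{A^{2} e^{2 t} e^{2 x}}{2} + \frac{A B x e^{t} e^{x} e^{t x}}{2} + \frac{A B e^{t} e^{x} e^{t x}}{2} + \frac{A C e^{t} e^{x} \sin{\left(t \right)}}{2} + \frac{A C e^{t} e^{x} \cos{\left(t \right)}}{2} + \frac{B^{2} x e^{2 t x}}{2} + \frac{B C x e^{t x} \sin{\left(t \right)}}{2} + \frac{B C e^{t x} \cos{\left(t \right)}}{2} + \frac{C^{2} \sin{\left(t \right)} \cos{\left(t \right)}}{2}
  1/3·u·u_x = \frac{A^{2} e^{2 t} e^{2 x}}{3} + \frac{A B t e^{t} e^{x} e^{t x}}{3} + \frac{A B e^{t} e^{x} e^{t x}}{3} + \frac{A C e^{t} e^{x} \sin{\left(t \right)}}{3} + \frac{B^{2} t e^{2 t x}}{3} + \frac{B C t e^{t x} \sin{\left(t \right)}}{3}
So the left-hand side equals
  \frac{5 A^{2} e^{2 t} e^{2 x}}{6} + \frac{A B t e^{t} e^{x} e^{t x}}{3} + \frac{A B x e^{t} e^{x} e^{t x}}{2} + \frac{5 A B e^{t} e^{x} e^{t x}}{6} + \frac{5 A C e^{t} e^{x} \sin{\left(t \right)}}{6} + \frac{A C e^{t} e^{x} \cos{\left(t \right)}}{2} - \frac{3 A e^{t} e^{x}}{2} + \frac{B^{2} t e^{2 t x}}{3} + \frac{B^{2} x e^{2 t x}}{2} + \frac{B C t e^{t x} \sin{\left(t \right)}}{3} + \frac{B C x e^{t x} \sin{\left(t \right)}}{2} + \frac{B C e^{t x} \cos{\left(t \right)}}{2} + \frac{B t e^{t x}}{2} - 2 B x^{2} e^{t x} + \frac{C^{2} \sin{\left(t \right)} \cos{\left(t \right)}}{2} + 2 C \sin{\left(t \right)}
This must equal f(x, t) identically; expanded, f = 2 t e^{t} e^{x} e^{t x} + 3 t e^{2 t x} + 3 t e^{t x} \sin{\left(t \right)} - \frac{3 t e^{t x}}{2} + 6 x^{2} e^{t x} + 3 x e^{t} e^{x} e^{t x} + \frac{9 x e^{2 t x}}{2} + \frac{9 x e^{t x} \sin{\left(t \right)}}{2} + \frac{10 e^{2 t} e^{2 x}}{3} + 5 e^{t} e^{x} e^{t x} + 5 e^{t} e^{x} \sin{\left(t \right)} + 3 e^{t} e^{x} \cos{\left(t \right)} + 3 e^{t} e^{x} + \frac{9 e^{t x} \cos{\left(t \right)}}{2} + \frac{9 \sin{\left(t \right)} \cos{\left(t \right)}}{2} - 6 \sin{\left(t \right)}.
Matching coefficients of the independent functions:
(each divided by its leading coefficient; functions giving the same equation are listed together)
  [t e^{t x}, x^{2} e^{t x}]:  B + 3 = 0
  [t e^{2 t x}, x e^{2 t x}]:  B^{2} - 9 = 0
  [e^{t} e^{x}]:  A + 2 = 0
  [e^{2 t} e^{2 x}]:  A^{2} - 4 = 0
  [e^{t x} \cos{\left(t \right)}, t e^{t x} \sin{\left(t \right)}, x e^{t x} \sin{\left(t \right)}]:  B C - 9 = 0
  [\sin{\left(t \right)} \cos{\left(t \right)}]:  C^{2} - 9 = 0
  [e^{t} e^{x} e^{t x}, t e^{t} e^{x} e^{t x}, x e^{t} e^{x} e^{t x}]:  A B - 6 = 0
  [e^{t} e^{x} \sin{\left(t \right)}, e^{t} e^{x} \cos{\left(t \right)}]:  A C - 6 = 0
  [\sin{\left(t \right)}]:  C + 3 = 0
Solving: A = -2, B = -3, C = -3.
Check against the point condition:
  u(0, 0) = -5  ⟹  A + B = -5  ✓
Hence u(x, t) = - 3 e^{t x} - 2 e^{t + x} - 3 \sin{\left(t \right)}.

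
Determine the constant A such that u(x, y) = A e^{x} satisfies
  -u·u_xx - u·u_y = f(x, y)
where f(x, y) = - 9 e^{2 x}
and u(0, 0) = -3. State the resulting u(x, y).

Substitute the ansatz u = A e^{x} into the left-hand side.
Derivatives of the ansatz:
  u_xx = A e^{x}
  u_y = 0
Term by term:
  -u·u_xx = - A^{2} e^{2 x}
  -u·u_y = 0
So the left-hand side equals
  - A^{2} e^{2 x}
This must equal f(x, y) = - 9 e^{2 x} identically.
Matching coefficients of the independent functions:
  [e^{2 x}]:  - A^{2} = -9
These equations allow (A) = (-3) or (3).
Impose the point condition(s):
  u(0, 0) = -3  ⟹  A = -3
Only A = -3 satisfies everything.
Hence u(x, y) = - 3 e^{x}.

Answer: u(x, y) = - 3 e^{x}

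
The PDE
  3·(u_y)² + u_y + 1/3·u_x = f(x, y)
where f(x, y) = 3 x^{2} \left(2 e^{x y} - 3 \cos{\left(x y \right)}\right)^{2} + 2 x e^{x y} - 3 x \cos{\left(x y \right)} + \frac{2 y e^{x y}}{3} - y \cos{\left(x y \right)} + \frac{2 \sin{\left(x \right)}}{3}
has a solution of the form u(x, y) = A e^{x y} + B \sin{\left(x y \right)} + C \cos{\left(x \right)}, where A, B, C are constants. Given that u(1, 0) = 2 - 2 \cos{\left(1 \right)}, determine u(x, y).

Substitute the ansatz u = A e^{x y} + B \sin{\left(x y \right)} + C \cos{\left(x \right)} into the left-hand side.
Derivatives of the ansatz:
  u_y = A x e^{x y} + B x \cos{\left(x y \right)}
  u_x = A y e^{x y} + B y \cos{\left(x y \right)} - C \sin{\left(x \right)}
Term by term:
  3·(u_y)² = 3 A^{2} x^{2} e^{2 x y} + 6 A B x^{2} e^{x y} \cos{\left(x y \right)} + 3 B^{2} x^{2} \cos^{2}{\left(x y \right)}
  u_y = A x e^{x y} + B x \cos{\left(x y \right)}
  1/3·u_x = \frac{A y e^{x y}}{3} + \frac{B y \cos{\left(x y \right)}}{3} - \frac{C \sin{\left(x \right)}}{3}
So the left-hand side equals
  3 A^{2} x^{2} e^{2 x y} + 6 A B x^{2} e^{x y} \cos{\left(x y \right)} + A x e^{x y} + \frac{A y e^{x y}}{3} + 3 B^{2} x^{2} \cos^{2}{\left(x y \right)} + B x \cos{\left(x y \right)} + \frac{B y \cos{\left(x y \right)}}{3} - \frac{C \sin{\left(x \right)}}{3}
This must equal f(x, y) identically; expanded, f = 12 x^{2} e^{2 x y} - 36 x^{2} e^{x y} \cos{\left(x y \right)} + 27 x^{2} \cos^{2}{\left(x y \right)} + 2 x e^{x y} - 3 x \cos{\left(x y \right)} + \frac{2 y e^{x y}}{3} - y \cos{\left(x y \right)} + \frac{2 \sin{\left(x \right)}}{3}.
Matching coefficients of the independent functions:
  [x e^{x y}]:  A = 2
  [x \cos{\left(x y \right)}]:  B = -3
  [x^{2} e^{2 x y}]:  3 A^{2} = 12
  [x^{2} \cos^{2}{\left(x y \right)}]:  3 B^{2} = 27
  [y e^{x y}]:  \frac{A}{3} = \frac{2}{3}
  [y \cos{\left(x y \right)}]:  \frac{B}{3} = -1
  [x^{2} e^{x y} \cos{\left(x y \right)}]:  6 A B = -36
  [\sin{\left(x \right)}]:  - \frac{C}{3} = \frac{2}{3}
Solving: A = 2, B = -3, C = -2.
Check against the point condition:
  u(1, 0) = 2 - 2 \cos{\left(1 \right)}  ⟹  A + C \cos{\left(1 \right)} = 2 - 2 \cos{\left(1 \right)}  ✓
Hence u(x, y) = 2 e^{x y} - 3 \sin{\left(x y \right)} - 2 \cos{\left(x \right)}.

Answer: u(x, y) = 2 e^{x y} - 3 \sin{\left(x y \right)} - 2 \cos{\left(x \right)}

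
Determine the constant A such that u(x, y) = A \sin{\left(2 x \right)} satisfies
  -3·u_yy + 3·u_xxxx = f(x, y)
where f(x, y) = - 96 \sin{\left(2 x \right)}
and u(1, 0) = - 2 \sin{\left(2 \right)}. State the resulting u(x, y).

Substitute the ansatz u = A \sin{\left(2 x \right)} into the left-hand side.
Derivatives of the ansatz:
  u_yy = 0
  u_xxxx = 16 A \sin{\left(2 x \right)}
Term by term:
  -3·u_yy = 0
  3·u_xxxx = 48 A \sin{\left(2 x \right)}
So the left-hand side equals
  48 A \sin{\left(2 x \right)}
This must equal f(x, y) = - 96 \sin{\left(2 x \right)} identically.
Matching coefficients of the independent functions:
  [\sin{\left(2 x \right)}]:  48 A = -96
Solving: A = -2.
Check against the point condition:
  u(1, 0) = - 2 \sin{\left(2 \right)}  ⟹  A \sin{\left(2 \right)} = - 2 \sin{\left(2 \right)}  ✓
Hence u(x, y) = - 2 \sin{\left(2 x \right)}.

Answer: u(x, y) = - 2 \sin{\left(2 x \right)}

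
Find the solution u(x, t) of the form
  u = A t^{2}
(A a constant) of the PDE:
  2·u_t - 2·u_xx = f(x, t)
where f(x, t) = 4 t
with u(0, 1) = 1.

Answer: u(x, t) = t^{2}

Derivation:
Substitute the ansatz u = A t^{2} into the left-hand side.
Derivatives of the ansatz:
  u_t = 2 A t
  u_xx = 0
Term by term:
  2·u_t = 4 A t
  -2·u_xx = 0
So the left-hand side equals
  4 A t
This must equal f(x, t) = 4 t identically.
Matching coefficients of the independent functions:
  [t]:  4 A = 4
Solving: A = 1.
Check against the point condition:
  u(0, 1) = 1  ⟹  A = 1  ✓
Hence u(x, t) = t^{2}.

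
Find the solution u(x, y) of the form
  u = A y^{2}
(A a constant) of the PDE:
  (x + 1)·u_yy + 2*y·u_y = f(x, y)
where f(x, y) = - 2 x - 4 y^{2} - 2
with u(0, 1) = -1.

Substitute the ansatz u = A y^{2} into the left-hand side.
Derivatives of the ansatz:
  u_yy = 2 A
  u_y = 2 A y
Term by term:
  (x + 1)·u_yy = 2 A x + 2 A
  2*y·u_y = 4 A y^{2}
So the left-hand side equals
  2 A x + 4 A y^{2} + 2 A
This must equal f(x, y) = - 2 x - 4 y^{2} - 2 identically.
Matching coefficients of the independent functions:
  [constant term, x]:  2 A = -2
  [y^{2}]:  4 A = -4
Solving: A = -1.
Check against the point condition:
  u(0, 1) = -1  ⟹  A = -1  ✓
Hence u(x, y) = - y^{2}.

Answer: u(x, y) = - y^{2}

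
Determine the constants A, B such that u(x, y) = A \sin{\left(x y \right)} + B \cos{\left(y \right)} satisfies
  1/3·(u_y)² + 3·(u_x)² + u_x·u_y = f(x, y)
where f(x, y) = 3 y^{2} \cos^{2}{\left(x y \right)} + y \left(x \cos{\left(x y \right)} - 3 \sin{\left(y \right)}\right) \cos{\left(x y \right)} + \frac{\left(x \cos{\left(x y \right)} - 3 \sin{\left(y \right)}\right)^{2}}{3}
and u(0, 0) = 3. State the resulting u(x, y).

Substitute the ansatz u = A \sin{\left(x y \right)} + B \cos{\left(y \right)} into the left-hand side.
Derivatives of the ansatz:
  u_y = A x \cos{\left(x y \right)} - B \sin{\left(y \right)}
  u_x = A y \cos{\left(x y \right)}
Term by term:
  1/3·(u_y)² = \frac{A^{2} x^{2} \cos^{2}{\left(x y \right)}}{3} - \frac{2 A B x \sin{\left(y \right)} \cos{\left(x y \right)}}{3} + \frac{B^{2} \sin^{2}{\left(y \right)}}{3}
  3·(u_x)² = 3 A^{2} y^{2} \cos^{2}{\left(x y \right)}
  u_x·u_y = A^{2} x y \cos^{2}{\left(x y \right)} - A B y \sin{\left(y \right)} \cos{\left(x y \right)}
So the left-hand side equals
  \frac{A^{2} x^{2} \cos^{2}{\left(x y \right)}}{3} + A^{2} x y \cos^{2}{\left(x y \right)} + 3 A^{2} y^{2} \cos^{2}{\left(x y \right)} - \frac{2 A B x \sin{\left(y \right)} \cos{\left(x y \right)}}{3} - A B y \sin{\left(y \right)} \cos{\left(x y \right)} + \frac{B^{2} \sin^{2}{\left(y \right)}}{3}
This must equal f(x, y) identically; expanded, f = \frac{x^{2} \cos^{2}{\left(x y \right)}}{3} + x y \cos^{2}{\left(x y \right)} - 2 x \sin{\left(y \right)} \cos{\left(x y \right)} + 3 y^{2} \cos^{2}{\left(x y \right)} - 3 y \sin{\left(y \right)} \cos{\left(x y \right)} + 3 \sin^{2}{\left(y \right)}.
Matching coefficients of the independent functions:
  [x^{2} \cos^{2}{\left(x y \right)}]:  \frac{A^{2}}{3} = \frac{1}{3}
  [y^{2} \cos^{2}{\left(x y \right)}]:  3 A^{2} = 3
  [x y \cos^{2}{\left(x y \right)}]:  A^{2} = 1
  [x \sin{\left(y \right)} \cos{\left(x y \right)}]:  - \frac{2 A B}{3} = -2
  [y \sin{\left(y \right)} \cos{\left(x y \right)}]:  - A B = -3
  [\sin^{2}{\left(y \right)}]:  \frac{B^{2}}{3} = 3
These equations allow (A, B) = (-1, -3) or (1, 3).
Impose the point condition(s):
  u(0, 0) = 3  ⟹  B = 3
Only A = 1, B = 3 satisfies everything.
Hence u(x, y) = \sin{\left(x y \right)} + 3 \cos{\left(y \right)}.

Answer: u(x, y) = \sin{\left(x y \right)} + 3 \cos{\left(y \right)}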